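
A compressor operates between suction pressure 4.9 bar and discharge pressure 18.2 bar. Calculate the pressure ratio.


PR = P_high / P_low
PR = 18.2 / 4.9
PR = 3.714

3.714


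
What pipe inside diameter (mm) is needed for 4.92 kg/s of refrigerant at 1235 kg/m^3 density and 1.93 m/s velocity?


A = m_dot / (rho * v) = 4.92 / (1235 * 1.93) = 0.002064148015 m^2
d = sqrt(4*A/pi) * 1000
d = 51.3 mm

51.3


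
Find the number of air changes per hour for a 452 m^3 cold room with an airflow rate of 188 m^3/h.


ACH = flow / volume
ACH = 188 / 452
ACH = 0.416

0.416


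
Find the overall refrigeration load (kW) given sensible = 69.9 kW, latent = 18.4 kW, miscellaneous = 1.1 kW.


Q_total = Q_s + Q_l + Q_misc
Q_total = 69.9 + 18.4 + 1.1
Q_total = 89.4 kW

89.4


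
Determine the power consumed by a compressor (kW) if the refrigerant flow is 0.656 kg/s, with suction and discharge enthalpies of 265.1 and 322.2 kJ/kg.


dh = 322.2 - 265.1 = 57.1 kJ/kg
W = m_dot * dh = 0.656 * 57.1 = 37.46 kW

37.46


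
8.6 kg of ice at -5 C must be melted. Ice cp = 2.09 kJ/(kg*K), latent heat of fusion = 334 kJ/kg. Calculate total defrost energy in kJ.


Sensible heat = cp * dT = 2.09 * 5 = 10.45 kJ/kg
Total per kg = 10.45 + 334 = 344.45 kJ/kg
Q = m * total = 8.6 * 344.45
Q = 2962.3 kJ

2962.3


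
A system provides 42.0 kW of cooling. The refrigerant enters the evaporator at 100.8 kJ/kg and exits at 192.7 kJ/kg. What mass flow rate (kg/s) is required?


dh = 192.7 - 100.8 = 91.9 kJ/kg
m_dot = Q / dh = 42.0 / 91.9 = 0.457 kg/s

0.457


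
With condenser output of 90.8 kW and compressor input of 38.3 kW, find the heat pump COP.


COP_hp = Q_cond / W
COP_hp = 90.8 / 38.3
COP_hp = 2.371

2.371


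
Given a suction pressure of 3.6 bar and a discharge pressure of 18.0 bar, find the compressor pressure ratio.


PR = P_high / P_low
PR = 18.0 / 3.6
PR = 5.0

5.0


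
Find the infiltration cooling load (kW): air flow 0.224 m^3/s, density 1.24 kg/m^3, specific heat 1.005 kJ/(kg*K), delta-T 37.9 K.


Q = V_dot * rho * cp * dT
Q = 0.224 * 1.24 * 1.005 * 37.9
Q = 10.58 kW

10.58


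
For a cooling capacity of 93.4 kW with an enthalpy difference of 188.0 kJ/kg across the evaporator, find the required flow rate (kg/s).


m_dot = Q / dh
m_dot = 93.4 / 188.0
m_dot = 0.4968 kg/s

0.4968


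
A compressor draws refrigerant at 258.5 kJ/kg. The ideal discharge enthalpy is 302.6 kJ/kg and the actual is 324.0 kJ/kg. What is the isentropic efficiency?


dh_ideal = 302.6 - 258.5 = 44.1 kJ/kg
dh_actual = 324.0 - 258.5 = 65.5 kJ/kg
eta_s = dh_ideal / dh_actual = 44.1 / 65.5
eta_s = 0.6733

0.6733


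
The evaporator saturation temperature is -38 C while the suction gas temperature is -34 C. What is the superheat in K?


Superheat = T_suction - T_evap
Superheat = -34 - (-38)
Superheat = 4 K

4


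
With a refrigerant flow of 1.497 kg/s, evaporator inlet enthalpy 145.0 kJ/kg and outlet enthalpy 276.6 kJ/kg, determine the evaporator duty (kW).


dh = 276.6 - 145.0 = 131.6 kJ/kg
Q_evap = m_dot * dh = 1.497 * 131.6
Q_evap = 197.01 kW

197.01


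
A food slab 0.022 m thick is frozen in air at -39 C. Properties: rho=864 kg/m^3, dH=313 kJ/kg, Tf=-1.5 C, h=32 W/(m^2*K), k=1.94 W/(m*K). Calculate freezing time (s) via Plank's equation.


dT = -1.5 - (-39) = 37.5 K
term1 = a/(2h) = 0.022/(2*32) = 0.00034375
term2 = a^2/(8k) = 0.022^2/(8*1.94) = 0.00003118556701
t = rho*dH*1000/dT * (term1 + term2)
t = 864*313*1000/37.5 * (0.00034375 + 0.00003118556701)
t = 2704 s

2704


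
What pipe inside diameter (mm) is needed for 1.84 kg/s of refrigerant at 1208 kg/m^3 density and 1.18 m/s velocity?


A = m_dot / (rho * v) = 1.84 / (1208 * 1.18) = 0.001290829498 m^2
d = sqrt(4*A/pi) * 1000
d = 40.5 mm

40.5


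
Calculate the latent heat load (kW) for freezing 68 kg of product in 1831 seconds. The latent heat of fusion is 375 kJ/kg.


Q_lat = m * h_fg / t
Q_lat = 68 * 375 / 1831
Q_lat = 13.93 kW

13.93


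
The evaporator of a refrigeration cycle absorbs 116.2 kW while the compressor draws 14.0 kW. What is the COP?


COP = Q_evap / W
COP = 116.2 / 14.0
COP = 8.3

8.3


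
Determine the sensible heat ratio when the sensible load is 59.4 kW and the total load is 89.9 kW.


SHR = Q_sensible / Q_total
SHR = 59.4 / 89.9
SHR = 0.661

0.661


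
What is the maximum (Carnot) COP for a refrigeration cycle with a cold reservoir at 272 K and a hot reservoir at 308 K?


dT = 308 - 272 = 36 K
COP_carnot = T_cold / dT = 272 / 36
COP_carnot = 7.556

7.556


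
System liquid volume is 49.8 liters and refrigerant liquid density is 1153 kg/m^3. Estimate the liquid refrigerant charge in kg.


Charge = V * rho / 1000
Charge = 49.8 * 1153 / 1000
Charge = 57.42 kg

57.42


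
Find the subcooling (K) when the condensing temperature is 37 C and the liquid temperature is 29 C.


Subcooling = T_cond - T_liquid
Subcooling = 37 - 29
Subcooling = 8 K

8


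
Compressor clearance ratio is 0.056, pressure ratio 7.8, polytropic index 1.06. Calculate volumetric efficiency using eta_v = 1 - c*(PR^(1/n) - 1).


PR^(1/n) = 7.8^(1/1.06) = 6.94382364
eta_v = 1 - 0.056 * (6.94382364 - 1)
eta_v = 0.6671

0.6671


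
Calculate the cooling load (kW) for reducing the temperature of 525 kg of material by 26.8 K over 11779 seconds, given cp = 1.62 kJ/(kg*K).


Q = m * cp * dT / t
Q = 525 * 1.62 * 26.8 / 11779
Q = 1.935 kW

1.935


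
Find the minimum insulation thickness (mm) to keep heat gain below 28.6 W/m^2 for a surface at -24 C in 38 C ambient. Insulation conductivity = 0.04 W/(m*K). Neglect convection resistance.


dT = 38 - (-24) = 62 K
thickness = k * dT / q_max * 1000
thickness = 0.04 * 62 / 28.6 * 1000
thickness = 86.7 mm

86.7


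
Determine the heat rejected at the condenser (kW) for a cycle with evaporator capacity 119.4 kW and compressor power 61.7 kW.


Q_cond = Q_evap + W
Q_cond = 119.4 + 61.7
Q_cond = 181.1 kW

181.1


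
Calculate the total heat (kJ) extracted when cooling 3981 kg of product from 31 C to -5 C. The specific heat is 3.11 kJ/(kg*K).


dT = 31 - (-5) = 36 K
Q = m * cp * dT = 3981 * 3.11 * 36
Q = 445713 kJ

445713


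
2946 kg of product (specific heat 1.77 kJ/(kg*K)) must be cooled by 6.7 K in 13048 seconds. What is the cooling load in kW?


Q = m * cp * dT / t
Q = 2946 * 1.77 * 6.7 / 13048
Q = 2.678 kW

2.678


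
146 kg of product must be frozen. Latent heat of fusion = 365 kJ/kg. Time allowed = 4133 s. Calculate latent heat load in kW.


Q_lat = m * h_fg / t
Q_lat = 146 * 365 / 4133
Q_lat = 12.89 kW

12.89


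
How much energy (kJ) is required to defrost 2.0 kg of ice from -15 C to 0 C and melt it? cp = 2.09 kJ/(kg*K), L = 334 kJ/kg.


Sensible heat = cp * dT = 2.09 * 15 = 31.35 kJ/kg
Total per kg = 31.35 + 334 = 365.35 kJ/kg
Q = m * total = 2.0 * 365.35
Q = 730.7 kJ

730.7


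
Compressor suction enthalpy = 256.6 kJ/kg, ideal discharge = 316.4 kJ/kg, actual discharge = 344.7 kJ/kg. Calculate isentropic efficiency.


dh_ideal = 316.4 - 256.6 = 59.8 kJ/kg
dh_actual = 344.7 - 256.6 = 88.1 kJ/kg
eta_s = dh_ideal / dh_actual = 59.8 / 88.1
eta_s = 0.6788

0.6788


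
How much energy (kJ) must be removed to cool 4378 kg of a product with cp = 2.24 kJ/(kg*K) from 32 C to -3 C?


dT = 32 - (-3) = 35 K
Q = m * cp * dT = 4378 * 2.24 * 35
Q = 343235 kJ

343235


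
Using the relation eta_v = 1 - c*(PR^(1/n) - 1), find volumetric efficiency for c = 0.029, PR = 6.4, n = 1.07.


PR^(1/n) = 6.4^(1/1.07) = 5.6681225
eta_v = 1 - 0.029 * (5.6681225 - 1)
eta_v = 0.8646

0.8646


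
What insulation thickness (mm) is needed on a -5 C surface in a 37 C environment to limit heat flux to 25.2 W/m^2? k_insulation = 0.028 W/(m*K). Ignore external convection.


dT = 37 - (-5) = 42 K
thickness = k * dT / q_max * 1000
thickness = 0.028 * 42 / 25.2 * 1000
thickness = 46.7 mm

46.7


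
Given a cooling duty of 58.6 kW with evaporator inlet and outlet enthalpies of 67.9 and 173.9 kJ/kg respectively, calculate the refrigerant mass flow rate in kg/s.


dh = 173.9 - 67.9 = 106.0 kJ/kg
m_dot = Q / dh = 58.6 / 106.0 = 0.5528 kg/s

0.5528


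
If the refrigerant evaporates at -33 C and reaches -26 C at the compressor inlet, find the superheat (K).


Superheat = T_suction - T_evap
Superheat = -26 - (-33)
Superheat = 7 K

7


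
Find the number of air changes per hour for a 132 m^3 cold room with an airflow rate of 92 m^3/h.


ACH = flow / volume
ACH = 92 / 132
ACH = 0.697

0.697


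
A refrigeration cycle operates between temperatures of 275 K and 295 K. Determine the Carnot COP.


dT = 295 - 275 = 20 K
COP_carnot = T_cold / dT = 275 / 20
COP_carnot = 13.75

13.75


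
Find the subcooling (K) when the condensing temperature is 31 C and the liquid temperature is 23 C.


Subcooling = T_cond - T_liquid
Subcooling = 31 - 23
Subcooling = 8 K

8


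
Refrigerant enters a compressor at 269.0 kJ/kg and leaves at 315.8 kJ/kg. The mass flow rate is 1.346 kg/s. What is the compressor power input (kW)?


dh = 315.8 - 269.0 = 46.8 kJ/kg
W = m_dot * dh = 1.346 * 46.8 = 62.99 kW

62.99


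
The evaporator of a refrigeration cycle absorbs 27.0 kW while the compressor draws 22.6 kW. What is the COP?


COP = Q_evap / W
COP = 27.0 / 22.6
COP = 1.195

1.195


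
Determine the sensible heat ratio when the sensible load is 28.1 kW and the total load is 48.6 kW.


SHR = Q_sensible / Q_total
SHR = 28.1 / 48.6
SHR = 0.578

0.578


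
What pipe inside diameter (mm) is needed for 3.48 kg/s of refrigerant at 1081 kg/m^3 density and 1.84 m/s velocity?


A = m_dot / (rho * v) = 3.48 / (1081 * 1.84) = 0.001749587741 m^2
d = sqrt(4*A/pi) * 1000
d = 47.2 mm

47.2


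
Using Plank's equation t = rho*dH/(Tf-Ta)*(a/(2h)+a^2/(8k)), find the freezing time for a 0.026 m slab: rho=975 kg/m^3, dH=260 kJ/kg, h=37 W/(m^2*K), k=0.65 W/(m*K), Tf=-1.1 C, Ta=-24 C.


dT = -1.1 - (-24) = 22.9 K
term1 = a/(2h) = 0.026/(2*37) = 0.0003513513514
term2 = a^2/(8k) = 0.026^2/(8*0.65) = 0.00013
t = rho*dH*1000/dT * (term1 + term2)
t = 975*260*1000/22.9 * (0.0003513513514 + 0.00013)
t = 5328 s

5328


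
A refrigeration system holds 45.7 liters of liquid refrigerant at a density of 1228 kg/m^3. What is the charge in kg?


Charge = V * rho / 1000
Charge = 45.7 * 1228 / 1000
Charge = 56.12 kg

56.12


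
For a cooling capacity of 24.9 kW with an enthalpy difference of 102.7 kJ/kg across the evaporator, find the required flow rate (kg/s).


m_dot = Q / dh
m_dot = 24.9 / 102.7
m_dot = 0.2425 kg/s

0.2425


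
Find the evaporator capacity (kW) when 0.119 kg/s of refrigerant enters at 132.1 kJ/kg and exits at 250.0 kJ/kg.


dh = 250.0 - 132.1 = 117.9 kJ/kg
Q_evap = m_dot * dh = 0.119 * 117.9
Q_evap = 14.03 kW

14.03


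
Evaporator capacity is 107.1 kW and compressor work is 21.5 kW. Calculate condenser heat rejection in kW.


Q_cond = Q_evap + W
Q_cond = 107.1 + 21.5
Q_cond = 128.6 kW

128.6


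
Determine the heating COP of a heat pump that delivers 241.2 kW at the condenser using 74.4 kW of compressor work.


COP_hp = Q_cond / W
COP_hp = 241.2 / 74.4
COP_hp = 3.242

3.242


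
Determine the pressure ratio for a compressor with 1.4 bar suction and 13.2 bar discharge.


PR = P_high / P_low
PR = 13.2 / 1.4
PR = 9.429

9.429


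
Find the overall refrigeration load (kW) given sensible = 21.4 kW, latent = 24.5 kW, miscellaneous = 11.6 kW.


Q_total = Q_s + Q_l + Q_misc
Q_total = 21.4 + 24.5 + 11.6
Q_total = 57.5 kW

57.5


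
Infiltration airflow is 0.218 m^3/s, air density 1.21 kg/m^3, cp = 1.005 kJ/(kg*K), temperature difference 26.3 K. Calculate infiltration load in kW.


Q = V_dot * rho * cp * dT
Q = 0.218 * 1.21 * 1.005 * 26.3
Q = 6.972 kW

6.972


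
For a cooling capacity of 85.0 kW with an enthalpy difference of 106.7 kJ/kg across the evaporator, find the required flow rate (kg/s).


m_dot = Q / dh
m_dot = 85.0 / 106.7
m_dot = 0.7966 kg/s

0.7966


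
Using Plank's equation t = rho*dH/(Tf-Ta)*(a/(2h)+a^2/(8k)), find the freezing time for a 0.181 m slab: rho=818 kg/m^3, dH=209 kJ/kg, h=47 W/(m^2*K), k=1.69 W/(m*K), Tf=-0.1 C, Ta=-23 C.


dT = -0.1 - (-23) = 22.9 K
term1 = a/(2h) = 0.181/(2*47) = 0.001925531915
term2 = a^2/(8k) = 0.181^2/(8*1.69) = 0.002423150888
t = rho*dH*1000/dT * (term1 + term2)
t = 818*209*1000/22.9 * (0.001925531915 + 0.002423150888)
t = 32465 s

32465


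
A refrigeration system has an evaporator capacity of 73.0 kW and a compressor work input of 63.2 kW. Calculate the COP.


COP = Q_evap / W
COP = 73.0 / 63.2
COP = 1.155

1.155


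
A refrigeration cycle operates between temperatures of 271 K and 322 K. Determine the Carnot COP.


dT = 322 - 271 = 51 K
COP_carnot = T_cold / dT = 271 / 51
COP_carnot = 5.314

5.314


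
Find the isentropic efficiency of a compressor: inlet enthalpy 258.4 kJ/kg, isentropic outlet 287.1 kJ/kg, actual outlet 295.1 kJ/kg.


dh_ideal = 287.1 - 258.4 = 28.7 kJ/kg
dh_actual = 295.1 - 258.4 = 36.7 kJ/kg
eta_s = dh_ideal / dh_actual = 28.7 / 36.7
eta_s = 0.782

0.782


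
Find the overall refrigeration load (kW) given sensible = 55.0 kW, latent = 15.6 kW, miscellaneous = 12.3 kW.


Q_total = Q_s + Q_l + Q_misc
Q_total = 55.0 + 15.6 + 12.3
Q_total = 82.9 kW

82.9


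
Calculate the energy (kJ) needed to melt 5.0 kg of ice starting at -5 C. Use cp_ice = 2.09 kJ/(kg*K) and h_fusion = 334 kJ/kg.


Sensible heat = cp * dT = 2.09 * 5 = 10.45 kJ/kg
Total per kg = 10.45 + 334 = 344.45 kJ/kg
Q = m * total = 5.0 * 344.45
Q = 1722.3 kJ

1722.3


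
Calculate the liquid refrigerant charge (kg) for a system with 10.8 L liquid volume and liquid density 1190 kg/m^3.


Charge = V * rho / 1000
Charge = 10.8 * 1190 / 1000
Charge = 12.85 kg

12.85


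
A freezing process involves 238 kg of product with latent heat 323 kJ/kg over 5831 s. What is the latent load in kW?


Q_lat = m * h_fg / t
Q_lat = 238 * 323 / 5831
Q_lat = 13.18 kW

13.18


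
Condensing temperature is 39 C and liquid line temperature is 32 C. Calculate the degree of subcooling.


Subcooling = T_cond - T_liquid
Subcooling = 39 - 32
Subcooling = 7 K

7


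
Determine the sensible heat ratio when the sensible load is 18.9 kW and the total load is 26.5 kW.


SHR = Q_sensible / Q_total
SHR = 18.9 / 26.5
SHR = 0.713

0.713


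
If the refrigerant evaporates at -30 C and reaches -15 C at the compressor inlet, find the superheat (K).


Superheat = T_suction - T_evap
Superheat = -15 - (-30)
Superheat = 15 K

15


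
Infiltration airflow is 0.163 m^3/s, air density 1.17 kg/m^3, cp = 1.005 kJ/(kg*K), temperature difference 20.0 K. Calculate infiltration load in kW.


Q = V_dot * rho * cp * dT
Q = 0.163 * 1.17 * 1.005 * 20.0
Q = 3.833 kW

3.833


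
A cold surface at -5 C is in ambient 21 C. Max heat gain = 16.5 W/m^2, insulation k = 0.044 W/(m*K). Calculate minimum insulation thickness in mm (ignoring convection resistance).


dT = 21 - (-5) = 26 K
thickness = k * dT / q_max * 1000
thickness = 0.044 * 26 / 16.5 * 1000
thickness = 69.3 mm

69.3


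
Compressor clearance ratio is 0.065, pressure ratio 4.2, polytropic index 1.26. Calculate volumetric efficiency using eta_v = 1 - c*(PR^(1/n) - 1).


PR^(1/n) = 4.2^(1/1.26) = 3.12350564
eta_v = 1 - 0.065 * (3.12350564 - 1)
eta_v = 0.862

0.862


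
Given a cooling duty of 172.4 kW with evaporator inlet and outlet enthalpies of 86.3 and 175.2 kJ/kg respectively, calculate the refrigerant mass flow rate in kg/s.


dh = 175.2 - 86.3 = 88.9 kJ/kg
m_dot = Q / dh = 172.4 / 88.9 = 1.9393 kg/s

1.9393


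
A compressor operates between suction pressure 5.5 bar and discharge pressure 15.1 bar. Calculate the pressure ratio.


PR = P_high / P_low
PR = 15.1 / 5.5
PR = 2.745

2.745


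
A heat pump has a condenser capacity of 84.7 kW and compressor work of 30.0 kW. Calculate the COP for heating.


COP_hp = Q_cond / W
COP_hp = 84.7 / 30.0
COP_hp = 2.823

2.823


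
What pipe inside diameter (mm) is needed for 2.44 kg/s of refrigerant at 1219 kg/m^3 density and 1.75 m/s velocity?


A = m_dot / (rho * v) = 2.44 / (1219 * 1.75) = 0.001143794679 m^2
d = sqrt(4*A/pi) * 1000
d = 38.2 mm

38.2


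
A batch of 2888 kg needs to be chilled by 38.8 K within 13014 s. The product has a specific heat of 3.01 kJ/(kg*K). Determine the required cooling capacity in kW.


Q = m * cp * dT / t
Q = 2888 * 3.01 * 38.8 / 13014
Q = 25.917 kW

25.917


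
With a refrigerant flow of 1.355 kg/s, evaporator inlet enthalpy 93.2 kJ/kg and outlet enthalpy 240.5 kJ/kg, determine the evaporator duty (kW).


dh = 240.5 - 93.2 = 147.3 kJ/kg
Q_evap = m_dot * dh = 1.355 * 147.3
Q_evap = 199.59 kW

199.59


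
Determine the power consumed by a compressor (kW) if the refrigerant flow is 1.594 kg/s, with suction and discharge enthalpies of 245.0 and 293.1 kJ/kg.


dh = 293.1 - 245.0 = 48.1 kJ/kg
W = m_dot * dh = 1.594 * 48.1 = 76.67 kW

76.67


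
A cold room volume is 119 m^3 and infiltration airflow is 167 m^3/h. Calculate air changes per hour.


ACH = flow / volume
ACH = 167 / 119
ACH = 1.403

1.403


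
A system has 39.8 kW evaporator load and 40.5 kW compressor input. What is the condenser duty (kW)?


Q_cond = Q_evap + W
Q_cond = 39.8 + 40.5
Q_cond = 80.3 kW

80.3


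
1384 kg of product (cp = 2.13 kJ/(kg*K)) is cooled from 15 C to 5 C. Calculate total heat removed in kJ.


dT = 15 - (5) = 10 K
Q = m * cp * dT = 1384 * 2.13 * 10
Q = 29479 kJ

29479


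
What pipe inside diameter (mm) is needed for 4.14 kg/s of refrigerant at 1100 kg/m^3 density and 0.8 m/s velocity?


A = m_dot / (rho * v) = 4.14 / (1100 * 0.8) = 0.004704545455 m^2
d = sqrt(4*A/pi) * 1000
d = 77.4 mm

77.4


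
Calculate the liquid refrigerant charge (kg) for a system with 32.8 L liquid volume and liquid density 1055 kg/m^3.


Charge = V * rho / 1000
Charge = 32.8 * 1055 / 1000
Charge = 34.6 kg

34.6


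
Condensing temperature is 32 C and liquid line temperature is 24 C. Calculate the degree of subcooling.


Subcooling = T_cond - T_liquid
Subcooling = 32 - 24
Subcooling = 8 K

8


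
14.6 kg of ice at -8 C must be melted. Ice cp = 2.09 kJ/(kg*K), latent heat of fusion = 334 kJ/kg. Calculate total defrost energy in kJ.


Sensible heat = cp * dT = 2.09 * 8 = 16.72 kJ/kg
Total per kg = 16.72 + 334 = 350.72 kJ/kg
Q = m * total = 14.6 * 350.72
Q = 5120.5 kJ

5120.5


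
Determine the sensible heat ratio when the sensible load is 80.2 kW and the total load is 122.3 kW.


SHR = Q_sensible / Q_total
SHR = 80.2 / 122.3
SHR = 0.656

0.656


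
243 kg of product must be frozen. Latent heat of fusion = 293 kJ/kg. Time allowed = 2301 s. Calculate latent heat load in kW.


Q_lat = m * h_fg / t
Q_lat = 243 * 293 / 2301
Q_lat = 30.94 kW

30.94


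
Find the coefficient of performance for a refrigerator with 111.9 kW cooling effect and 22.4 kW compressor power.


COP = Q_evap / W
COP = 111.9 / 22.4
COP = 4.996

4.996


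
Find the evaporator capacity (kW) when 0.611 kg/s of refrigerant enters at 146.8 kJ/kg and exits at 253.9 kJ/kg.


dh = 253.9 - 146.8 = 107.1 kJ/kg
Q_evap = m_dot * dh = 0.611 * 107.1
Q_evap = 65.44 kW

65.44


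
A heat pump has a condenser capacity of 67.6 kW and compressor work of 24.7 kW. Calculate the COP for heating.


COP_hp = Q_cond / W
COP_hp = 67.6 / 24.7
COP_hp = 2.737

2.737


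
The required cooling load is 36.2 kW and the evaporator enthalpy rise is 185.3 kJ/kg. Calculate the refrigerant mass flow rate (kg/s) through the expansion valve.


m_dot = Q / dh
m_dot = 36.2 / 185.3
m_dot = 0.1954 kg/s

0.1954


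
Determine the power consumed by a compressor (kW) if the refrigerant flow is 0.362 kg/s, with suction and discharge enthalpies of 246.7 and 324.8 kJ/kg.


dh = 324.8 - 246.7 = 78.1 kJ/kg
W = m_dot * dh = 0.362 * 78.1 = 28.27 kW

28.27


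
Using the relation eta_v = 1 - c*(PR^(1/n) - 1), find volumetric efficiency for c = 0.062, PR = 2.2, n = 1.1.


PR^(1/n) = 2.2^(1/1.1) = 2.04782738
eta_v = 1 - 0.062 * (2.04782738 - 1)
eta_v = 0.935

0.935


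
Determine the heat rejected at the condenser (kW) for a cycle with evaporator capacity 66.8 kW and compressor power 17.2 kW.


Q_cond = Q_evap + W
Q_cond = 66.8 + 17.2
Q_cond = 84.0 kW

84.0


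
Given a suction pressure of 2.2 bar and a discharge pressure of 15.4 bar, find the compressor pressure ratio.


PR = P_high / P_low
PR = 15.4 / 2.2
PR = 7.0

7.0


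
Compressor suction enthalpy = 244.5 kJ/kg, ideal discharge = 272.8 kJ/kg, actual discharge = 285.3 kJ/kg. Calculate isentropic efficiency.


dh_ideal = 272.8 - 244.5 = 28.3 kJ/kg
dh_actual = 285.3 - 244.5 = 40.8 kJ/kg
eta_s = dh_ideal / dh_actual = 28.3 / 40.8
eta_s = 0.6936

0.6936


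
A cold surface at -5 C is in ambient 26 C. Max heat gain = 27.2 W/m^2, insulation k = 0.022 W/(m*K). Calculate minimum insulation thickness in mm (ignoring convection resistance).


dT = 26 - (-5) = 31 K
thickness = k * dT / q_max * 1000
thickness = 0.022 * 31 / 27.2 * 1000
thickness = 25.1 mm

25.1


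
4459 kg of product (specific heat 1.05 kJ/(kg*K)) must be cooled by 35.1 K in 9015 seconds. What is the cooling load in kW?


Q = m * cp * dT / t
Q = 4459 * 1.05 * 35.1 / 9015
Q = 18.229 kW

18.229


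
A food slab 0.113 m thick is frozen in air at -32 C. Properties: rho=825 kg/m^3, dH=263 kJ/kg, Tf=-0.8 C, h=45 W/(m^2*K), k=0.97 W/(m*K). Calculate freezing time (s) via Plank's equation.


dT = -0.8 - (-32) = 31.2 K
term1 = a/(2h) = 0.113/(2*45) = 0.001255555556
term2 = a^2/(8k) = 0.113^2/(8*0.97) = 0.001645489691
t = rho*dH*1000/dT * (term1 + term2)
t = 825*263*1000/31.2 * (0.001255555556 + 0.001645489691)
t = 20175 s

20175


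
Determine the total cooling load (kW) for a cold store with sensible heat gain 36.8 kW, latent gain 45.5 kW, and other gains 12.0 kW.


Q_total = Q_s + Q_l + Q_misc
Q_total = 36.8 + 45.5 + 12.0
Q_total = 94.3 kW

94.3


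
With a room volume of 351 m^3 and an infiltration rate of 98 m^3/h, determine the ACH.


ACH = flow / volume
ACH = 98 / 351
ACH = 0.279

0.279


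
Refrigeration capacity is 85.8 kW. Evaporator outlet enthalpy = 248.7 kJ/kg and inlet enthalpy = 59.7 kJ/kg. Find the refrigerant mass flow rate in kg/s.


dh = 248.7 - 59.7 = 189.0 kJ/kg
m_dot = Q / dh = 85.8 / 189.0 = 0.454 kg/s

0.454


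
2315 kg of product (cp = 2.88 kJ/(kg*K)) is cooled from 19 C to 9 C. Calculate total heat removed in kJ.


dT = 19 - (9) = 10 K
Q = m * cp * dT = 2315 * 2.88 * 10
Q = 66672 kJ

66672


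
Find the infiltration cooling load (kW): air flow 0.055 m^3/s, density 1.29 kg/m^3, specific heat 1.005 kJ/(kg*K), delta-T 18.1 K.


Q = V_dot * rho * cp * dT
Q = 0.055 * 1.29 * 1.005 * 18.1
Q = 1.291 kW

1.291


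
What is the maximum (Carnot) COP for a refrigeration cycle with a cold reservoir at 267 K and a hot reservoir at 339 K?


dT = 339 - 267 = 72 K
COP_carnot = T_cold / dT = 267 / 72
COP_carnot = 3.708

3.708


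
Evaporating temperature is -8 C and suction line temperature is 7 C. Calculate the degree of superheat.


Superheat = T_suction - T_evap
Superheat = 7 - (-8)
Superheat = 15 K

15


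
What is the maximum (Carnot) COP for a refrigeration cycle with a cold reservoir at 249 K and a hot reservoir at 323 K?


dT = 323 - 249 = 74 K
COP_carnot = T_cold / dT = 249 / 74
COP_carnot = 3.365

3.365


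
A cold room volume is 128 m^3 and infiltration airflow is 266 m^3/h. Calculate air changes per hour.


ACH = flow / volume
ACH = 266 / 128
ACH = 2.078

2.078


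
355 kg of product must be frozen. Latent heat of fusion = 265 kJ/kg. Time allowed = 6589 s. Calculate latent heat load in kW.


Q_lat = m * h_fg / t
Q_lat = 355 * 265 / 6589
Q_lat = 14.28 kW

14.28


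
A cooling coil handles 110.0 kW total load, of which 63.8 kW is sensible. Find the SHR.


SHR = Q_sensible / Q_total
SHR = 63.8 / 110.0
SHR = 0.58

0.58


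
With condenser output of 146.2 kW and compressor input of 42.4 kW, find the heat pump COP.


COP_hp = Q_cond / W
COP_hp = 146.2 / 42.4
COP_hp = 3.448

3.448


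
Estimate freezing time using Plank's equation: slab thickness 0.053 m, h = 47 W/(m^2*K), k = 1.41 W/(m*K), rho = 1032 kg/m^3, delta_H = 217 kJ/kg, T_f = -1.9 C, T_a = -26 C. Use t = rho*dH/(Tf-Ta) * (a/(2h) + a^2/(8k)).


dT = -1.9 - (-26) = 24.1 K
term1 = a/(2h) = 0.053/(2*47) = 0.0005638297872
term2 = a^2/(8k) = 0.053^2/(8*1.41) = 0.0002490248227
t = rho*dH*1000/dT * (term1 + term2)
t = 1032*217*1000/24.1 * (0.0005638297872 + 0.0002490248227)
t = 7553 s

7553


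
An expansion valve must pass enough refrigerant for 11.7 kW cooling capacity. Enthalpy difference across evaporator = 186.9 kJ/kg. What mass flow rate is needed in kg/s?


m_dot = Q / dh
m_dot = 11.7 / 186.9
m_dot = 0.0626 kg/s

0.0626


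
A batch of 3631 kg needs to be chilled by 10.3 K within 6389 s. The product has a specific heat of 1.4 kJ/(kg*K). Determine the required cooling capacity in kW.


Q = m * cp * dT / t
Q = 3631 * 1.4 * 10.3 / 6389
Q = 8.195 kW

8.195


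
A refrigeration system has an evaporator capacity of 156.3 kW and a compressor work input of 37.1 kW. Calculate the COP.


COP = Q_evap / W
COP = 156.3 / 37.1
COP = 4.213

4.213


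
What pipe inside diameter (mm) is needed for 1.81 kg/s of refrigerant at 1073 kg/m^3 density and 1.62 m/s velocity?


A = m_dot / (rho * v) = 1.81 / (1073 * 1.62) = 0.001041271156 m^2
d = sqrt(4*A/pi) * 1000
d = 36.4 mm

36.4


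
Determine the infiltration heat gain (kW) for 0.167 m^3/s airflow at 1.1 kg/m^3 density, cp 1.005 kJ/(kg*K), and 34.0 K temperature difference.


Q = V_dot * rho * cp * dT
Q = 0.167 * 1.1 * 1.005 * 34.0
Q = 6.277 kW

6.277


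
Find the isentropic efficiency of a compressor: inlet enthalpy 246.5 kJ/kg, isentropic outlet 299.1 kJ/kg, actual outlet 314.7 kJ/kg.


dh_ideal = 299.1 - 246.5 = 52.6 kJ/kg
dh_actual = 314.7 - 246.5 = 68.2 kJ/kg
eta_s = dh_ideal / dh_actual = 52.6 / 68.2
eta_s = 0.7713

0.7713


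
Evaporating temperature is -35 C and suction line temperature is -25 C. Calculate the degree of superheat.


Superheat = T_suction - T_evap
Superheat = -25 - (-35)
Superheat = 10 K

10


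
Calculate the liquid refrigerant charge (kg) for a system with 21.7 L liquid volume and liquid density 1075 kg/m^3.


Charge = V * rho / 1000
Charge = 21.7 * 1075 / 1000
Charge = 23.33 kg

23.33


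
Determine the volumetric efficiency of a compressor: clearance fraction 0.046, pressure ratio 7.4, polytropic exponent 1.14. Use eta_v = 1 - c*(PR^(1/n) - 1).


PR^(1/n) = 7.4^(1/1.14) = 5.78740619
eta_v = 1 - 0.046 * (5.78740619 - 1)
eta_v = 0.7798

0.7798


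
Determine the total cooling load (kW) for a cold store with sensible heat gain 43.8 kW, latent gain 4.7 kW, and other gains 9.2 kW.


Q_total = Q_s + Q_l + Q_misc
Q_total = 43.8 + 4.7 + 9.2
Q_total = 57.7 kW

57.7


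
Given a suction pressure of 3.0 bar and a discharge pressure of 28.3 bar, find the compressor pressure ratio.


PR = P_high / P_low
PR = 28.3 / 3.0
PR = 9.433

9.433


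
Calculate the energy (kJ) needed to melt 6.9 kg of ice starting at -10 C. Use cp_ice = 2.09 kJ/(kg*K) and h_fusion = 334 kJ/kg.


Sensible heat = cp * dT = 2.09 * 10 = 20.9 kJ/kg
Total per kg = 20.9 + 334 = 354.9 kJ/kg
Q = m * total = 6.9 * 354.9
Q = 2448.8 kJ

2448.8


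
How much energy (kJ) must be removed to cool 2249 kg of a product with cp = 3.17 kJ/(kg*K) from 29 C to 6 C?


dT = 29 - (6) = 23 K
Q = m * cp * dT = 2249 * 3.17 * 23
Q = 163975 kJ

163975


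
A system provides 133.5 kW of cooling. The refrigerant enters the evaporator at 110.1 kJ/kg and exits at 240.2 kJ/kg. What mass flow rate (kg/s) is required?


dh = 240.2 - 110.1 = 130.1 kJ/kg
m_dot = Q / dh = 133.5 / 130.1 = 1.0261 kg/s

1.0261


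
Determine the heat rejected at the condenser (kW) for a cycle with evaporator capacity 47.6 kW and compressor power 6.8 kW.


Q_cond = Q_evap + W
Q_cond = 47.6 + 6.8
Q_cond = 54.4 kW

54.4


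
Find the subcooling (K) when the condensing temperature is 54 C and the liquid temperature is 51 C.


Subcooling = T_cond - T_liquid
Subcooling = 54 - 51
Subcooling = 3 K

3


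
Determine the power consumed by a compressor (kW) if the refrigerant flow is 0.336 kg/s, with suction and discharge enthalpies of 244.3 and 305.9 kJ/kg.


dh = 305.9 - 244.3 = 61.6 kJ/kg
W = m_dot * dh = 0.336 * 61.6 = 20.7 kW

20.7


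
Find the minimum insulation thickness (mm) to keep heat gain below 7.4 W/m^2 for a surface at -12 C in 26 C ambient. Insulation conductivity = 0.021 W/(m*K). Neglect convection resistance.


dT = 26 - (-12) = 38 K
thickness = k * dT / q_max * 1000
thickness = 0.021 * 38 / 7.4 * 1000
thickness = 107.8 mm

107.8


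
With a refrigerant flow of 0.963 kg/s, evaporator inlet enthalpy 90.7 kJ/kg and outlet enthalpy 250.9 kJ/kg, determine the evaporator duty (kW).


dh = 250.9 - 90.7 = 160.2 kJ/kg
Q_evap = m_dot * dh = 0.963 * 160.2
Q_evap = 154.27 kW

154.27


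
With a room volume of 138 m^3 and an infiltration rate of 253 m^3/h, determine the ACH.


ACH = flow / volume
ACH = 253 / 138
ACH = 1.833

1.833


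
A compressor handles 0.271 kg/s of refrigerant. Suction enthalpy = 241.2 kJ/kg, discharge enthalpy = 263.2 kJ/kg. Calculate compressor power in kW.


dh = 263.2 - 241.2 = 22.0 kJ/kg
W = m_dot * dh = 0.271 * 22.0 = 5.96 kW

5.96


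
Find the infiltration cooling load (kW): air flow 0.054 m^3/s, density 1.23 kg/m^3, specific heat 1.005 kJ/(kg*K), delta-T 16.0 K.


Q = V_dot * rho * cp * dT
Q = 0.054 * 1.23 * 1.005 * 16.0
Q = 1.068 kW

1.068


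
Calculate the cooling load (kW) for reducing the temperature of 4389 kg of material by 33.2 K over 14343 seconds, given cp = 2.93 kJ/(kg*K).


Q = m * cp * dT / t
Q = 4389 * 2.93 * 33.2 / 14343
Q = 29.767 kW

29.767


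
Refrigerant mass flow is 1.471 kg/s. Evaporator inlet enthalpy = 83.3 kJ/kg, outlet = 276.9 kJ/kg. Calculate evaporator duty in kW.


dh = 276.9 - 83.3 = 193.6 kJ/kg
Q_evap = m_dot * dh = 1.471 * 193.6
Q_evap = 284.79 kW

284.79


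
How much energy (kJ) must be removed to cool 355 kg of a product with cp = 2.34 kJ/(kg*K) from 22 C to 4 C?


dT = 22 - (4) = 18 K
Q = m * cp * dT = 355 * 2.34 * 18
Q = 14953 kJ

14953


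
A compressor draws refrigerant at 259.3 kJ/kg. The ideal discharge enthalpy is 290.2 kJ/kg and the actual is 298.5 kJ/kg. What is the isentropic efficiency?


dh_ideal = 290.2 - 259.3 = 30.9 kJ/kg
dh_actual = 298.5 - 259.3 = 39.2 kJ/kg
eta_s = dh_ideal / dh_actual = 30.9 / 39.2
eta_s = 0.7883

0.7883


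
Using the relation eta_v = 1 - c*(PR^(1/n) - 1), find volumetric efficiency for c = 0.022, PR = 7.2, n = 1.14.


PR^(1/n) = 7.2^(1/1.14) = 5.6499688
eta_v = 1 - 0.022 * (5.6499688 - 1)
eta_v = 0.8977

0.8977


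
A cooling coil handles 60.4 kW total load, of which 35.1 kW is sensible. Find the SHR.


SHR = Q_sensible / Q_total
SHR = 35.1 / 60.4
SHR = 0.581

0.581


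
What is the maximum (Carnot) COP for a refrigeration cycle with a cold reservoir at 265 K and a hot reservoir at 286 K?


dT = 286 - 265 = 21 K
COP_carnot = T_cold / dT = 265 / 21
COP_carnot = 12.619

12.619


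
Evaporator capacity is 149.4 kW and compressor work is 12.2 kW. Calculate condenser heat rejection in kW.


Q_cond = Q_evap + W
Q_cond = 149.4 + 12.2
Q_cond = 161.6 kW

161.6


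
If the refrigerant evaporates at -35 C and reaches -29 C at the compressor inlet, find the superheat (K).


Superheat = T_suction - T_evap
Superheat = -29 - (-35)
Superheat = 6 K

6


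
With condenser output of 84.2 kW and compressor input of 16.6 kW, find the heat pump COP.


COP_hp = Q_cond / W
COP_hp = 84.2 / 16.6
COP_hp = 5.072

5.072


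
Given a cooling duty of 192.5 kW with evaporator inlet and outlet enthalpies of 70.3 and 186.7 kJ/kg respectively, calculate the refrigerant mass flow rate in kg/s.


dh = 186.7 - 70.3 = 116.4 kJ/kg
m_dot = Q / dh = 192.5 / 116.4 = 1.6538 kg/s

1.6538


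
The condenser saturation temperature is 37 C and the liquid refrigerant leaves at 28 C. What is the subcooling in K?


Subcooling = T_cond - T_liquid
Subcooling = 37 - 28
Subcooling = 9 K

9


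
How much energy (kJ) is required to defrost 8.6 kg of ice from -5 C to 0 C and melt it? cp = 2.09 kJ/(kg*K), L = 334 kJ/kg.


Sensible heat = cp * dT = 2.09 * 5 = 10.45 kJ/kg
Total per kg = 10.45 + 334 = 344.45 kJ/kg
Q = m * total = 8.6 * 344.45
Q = 2962.3 kJ

2962.3


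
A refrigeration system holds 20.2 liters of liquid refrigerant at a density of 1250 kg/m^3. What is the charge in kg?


Charge = V * rho / 1000
Charge = 20.2 * 1250 / 1000
Charge = 25.25 kg

25.25


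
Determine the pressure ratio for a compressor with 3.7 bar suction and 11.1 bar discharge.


PR = P_high / P_low
PR = 11.1 / 3.7
PR = 3.0

3.0


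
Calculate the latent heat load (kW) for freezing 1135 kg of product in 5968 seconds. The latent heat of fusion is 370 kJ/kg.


Q_lat = m * h_fg / t
Q_lat = 1135 * 370 / 5968
Q_lat = 70.37 kW

70.37


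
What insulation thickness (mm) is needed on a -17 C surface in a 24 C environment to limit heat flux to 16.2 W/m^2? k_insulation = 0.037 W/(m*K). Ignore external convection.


dT = 24 - (-17) = 41 K
thickness = k * dT / q_max * 1000
thickness = 0.037 * 41 / 16.2 * 1000
thickness = 93.6 mm

93.6


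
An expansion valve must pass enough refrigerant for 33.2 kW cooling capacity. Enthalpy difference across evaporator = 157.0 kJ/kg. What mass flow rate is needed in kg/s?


m_dot = Q / dh
m_dot = 33.2 / 157.0
m_dot = 0.2115 kg/s

0.2115


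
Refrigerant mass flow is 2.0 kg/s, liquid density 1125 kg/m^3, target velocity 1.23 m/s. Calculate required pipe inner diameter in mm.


A = m_dot / (rho * v) = 2.0 / (1125 * 1.23) = 0.001445347787 m^2
d = sqrt(4*A/pi) * 1000
d = 42.9 mm

42.9


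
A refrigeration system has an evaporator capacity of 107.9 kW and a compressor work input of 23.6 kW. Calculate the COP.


COP = Q_evap / W
COP = 107.9 / 23.6
COP = 4.572

4.572


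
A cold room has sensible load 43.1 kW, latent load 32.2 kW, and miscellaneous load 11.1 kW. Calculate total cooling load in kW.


Q_total = Q_s + Q_l + Q_misc
Q_total = 43.1 + 32.2 + 11.1
Q_total = 86.4 kW

86.4


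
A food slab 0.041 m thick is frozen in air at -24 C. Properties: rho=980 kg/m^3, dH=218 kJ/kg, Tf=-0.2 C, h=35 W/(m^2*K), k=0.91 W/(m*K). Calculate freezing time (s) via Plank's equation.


dT = -0.2 - (-24) = 23.8 K
term1 = a/(2h) = 0.041/(2*35) = 0.0005857142857
term2 = a^2/(8k) = 0.041^2/(8*0.91) = 0.0002309065934
t = rho*dH*1000/dT * (term1 + term2)
t = 980*218*1000/23.8 * (0.0005857142857 + 0.0002309065934)
t = 7330 s

7330


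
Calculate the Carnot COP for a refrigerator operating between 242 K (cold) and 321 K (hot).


dT = 321 - 242 = 79 K
COP_carnot = T_cold / dT = 242 / 79
COP_carnot = 3.063

3.063


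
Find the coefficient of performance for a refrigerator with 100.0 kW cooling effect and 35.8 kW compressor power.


COP = Q_evap / W
COP = 100.0 / 35.8
COP = 2.793

2.793


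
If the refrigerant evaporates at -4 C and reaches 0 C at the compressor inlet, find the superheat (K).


Superheat = T_suction - T_evap
Superheat = 0 - (-4)
Superheat = 4 K

4


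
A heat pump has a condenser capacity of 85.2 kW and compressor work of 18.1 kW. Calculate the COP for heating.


COP_hp = Q_cond / W
COP_hp = 85.2 / 18.1
COP_hp = 4.707

4.707


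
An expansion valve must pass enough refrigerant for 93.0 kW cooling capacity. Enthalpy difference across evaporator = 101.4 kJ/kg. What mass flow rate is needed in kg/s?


m_dot = Q / dh
m_dot = 93.0 / 101.4
m_dot = 0.9172 kg/s

0.9172


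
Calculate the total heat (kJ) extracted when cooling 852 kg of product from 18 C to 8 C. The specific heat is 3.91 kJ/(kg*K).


dT = 18 - (8) = 10 K
Q = m * cp * dT = 852 * 3.91 * 10
Q = 33313 kJ

33313


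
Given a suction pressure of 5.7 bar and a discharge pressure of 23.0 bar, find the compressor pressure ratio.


PR = P_high / P_low
PR = 23.0 / 5.7
PR = 4.035

4.035


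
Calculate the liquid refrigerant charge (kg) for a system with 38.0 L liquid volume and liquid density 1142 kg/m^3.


Charge = V * rho / 1000
Charge = 38.0 * 1142 / 1000
Charge = 43.4 kg

43.4


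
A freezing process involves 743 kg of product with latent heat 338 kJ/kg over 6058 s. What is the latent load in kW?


Q_lat = m * h_fg / t
Q_lat = 743 * 338 / 6058
Q_lat = 41.45 kW

41.45


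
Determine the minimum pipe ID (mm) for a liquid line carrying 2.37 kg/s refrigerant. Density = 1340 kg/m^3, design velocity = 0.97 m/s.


A = m_dot / (rho * v) = 2.37 / (1340 * 0.97) = 0.00182335744 m^2
d = sqrt(4*A/pi) * 1000
d = 48.2 mm

48.2


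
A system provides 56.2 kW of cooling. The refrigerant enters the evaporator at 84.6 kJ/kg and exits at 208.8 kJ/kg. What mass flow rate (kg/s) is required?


dh = 208.8 - 84.6 = 124.2 kJ/kg
m_dot = Q / dh = 56.2 / 124.2 = 0.4525 kg/s

0.4525


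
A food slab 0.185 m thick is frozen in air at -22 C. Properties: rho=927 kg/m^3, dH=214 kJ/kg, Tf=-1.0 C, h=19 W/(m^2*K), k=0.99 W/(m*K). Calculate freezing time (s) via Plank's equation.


dT = -1.0 - (-22) = 21.0 K
term1 = a/(2h) = 0.185/(2*19) = 0.004868421053
term2 = a^2/(8k) = 0.185^2/(8*0.99) = 0.004321338384
t = rho*dH*1000/dT * (term1 + term2)
t = 927*214*1000/21.0 * (0.004868421053 + 0.004321338384)
t = 86812 s

86812


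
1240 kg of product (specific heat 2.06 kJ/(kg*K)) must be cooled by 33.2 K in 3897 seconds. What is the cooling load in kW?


Q = m * cp * dT / t
Q = 1240 * 2.06 * 33.2 / 3897
Q = 21.762 kW

21.762


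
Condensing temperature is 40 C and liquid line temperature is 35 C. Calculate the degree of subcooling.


Subcooling = T_cond - T_liquid
Subcooling = 40 - 35
Subcooling = 5 K

5


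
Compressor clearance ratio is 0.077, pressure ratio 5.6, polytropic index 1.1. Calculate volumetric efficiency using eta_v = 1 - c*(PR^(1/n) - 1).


PR^(1/n) = 5.6^(1/1.1) = 4.78818513
eta_v = 1 - 0.077 * (4.78818513 - 1)
eta_v = 0.7083

0.7083


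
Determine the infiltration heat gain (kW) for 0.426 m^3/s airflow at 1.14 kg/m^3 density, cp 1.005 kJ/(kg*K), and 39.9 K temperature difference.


Q = V_dot * rho * cp * dT
Q = 0.426 * 1.14 * 1.005 * 39.9
Q = 19.474 kW

19.474


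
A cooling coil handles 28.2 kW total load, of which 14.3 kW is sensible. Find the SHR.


SHR = Q_sensible / Q_total
SHR = 14.3 / 28.2
SHR = 0.507

0.507


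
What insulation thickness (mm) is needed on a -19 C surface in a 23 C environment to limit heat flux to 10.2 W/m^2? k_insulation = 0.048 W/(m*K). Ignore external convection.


dT = 23 - (-19) = 42 K
thickness = k * dT / q_max * 1000
thickness = 0.048 * 42 / 10.2 * 1000
thickness = 197.6 mm

197.6


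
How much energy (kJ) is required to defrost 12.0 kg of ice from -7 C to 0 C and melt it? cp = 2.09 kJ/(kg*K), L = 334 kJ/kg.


Sensible heat = cp * dT = 2.09 * 7 = 14.63 kJ/kg
Total per kg = 14.63 + 334 = 348.63 kJ/kg
Q = m * total = 12.0 * 348.63
Q = 4183.6 kJ

4183.6


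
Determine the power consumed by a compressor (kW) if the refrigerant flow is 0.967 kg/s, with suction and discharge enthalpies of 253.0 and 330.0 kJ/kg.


dh = 330.0 - 253.0 = 77.0 kJ/kg
W = m_dot * dh = 0.967 * 77.0 = 74.46 kW

74.46


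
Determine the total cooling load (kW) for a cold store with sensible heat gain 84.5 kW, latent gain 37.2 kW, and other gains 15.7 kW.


Q_total = Q_s + Q_l + Q_misc
Q_total = 84.5 + 37.2 + 15.7
Q_total = 137.4 kW

137.4


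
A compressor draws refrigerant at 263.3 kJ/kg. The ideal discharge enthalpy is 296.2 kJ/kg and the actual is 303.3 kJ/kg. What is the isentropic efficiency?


dh_ideal = 296.2 - 263.3 = 32.9 kJ/kg
dh_actual = 303.3 - 263.3 = 40.0 kJ/kg
eta_s = dh_ideal / dh_actual = 32.9 / 40.0
eta_s = 0.8225

0.8225
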